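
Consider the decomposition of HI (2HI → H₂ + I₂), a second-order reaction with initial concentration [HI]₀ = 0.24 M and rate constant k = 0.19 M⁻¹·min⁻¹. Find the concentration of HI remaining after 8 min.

0.1758 M

Step 1: For a second-order reaction: 1/[HI] = 1/[HI]₀ + kt
Step 2: 1/[HI] = 1/0.24 + 0.19 × 8
Step 3: 1/[HI] = 4.167 + 1.52 = 5.687
Step 4: [HI] = 1/5.687 = 0.1758 M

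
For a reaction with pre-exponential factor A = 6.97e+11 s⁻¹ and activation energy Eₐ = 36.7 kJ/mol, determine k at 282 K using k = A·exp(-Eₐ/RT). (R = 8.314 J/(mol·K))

1.11e+05 s⁻¹

Step 1: Use the Arrhenius equation: k = A × exp(-Eₐ/RT)
Step 2: Convert Eₐ to J/mol: 36.7 kJ/mol = 36700 J/mol
Step 3: Calculate the exponent: -Eₐ/(RT) = -36700/(8.314 × 282) = -15.65334
Step 4: k = 6.97e+11 × exp(-15.65334)
Step 5: k = 6.97e+11 × 1.59163e-07 = 1.1094e+05 s⁻¹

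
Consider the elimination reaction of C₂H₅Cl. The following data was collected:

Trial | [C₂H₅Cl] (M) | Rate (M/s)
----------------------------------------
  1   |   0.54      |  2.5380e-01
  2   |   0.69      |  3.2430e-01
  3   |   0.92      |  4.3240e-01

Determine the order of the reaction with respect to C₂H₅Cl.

first order (1)

Step 1: Compare trials to find order n where rate₂/rate₁ = ([C₂H₅Cl]₂/[C₂H₅Cl]₁)^n
Step 2: rate₂/rate₁ = 3.2430e-01/2.5380e-01 = 1.278
Step 3: [C₂H₅Cl]₂/[C₂H₅Cl]₁ = 0.69/0.54 = 1.278
Step 4: n = ln(1.278)/ln(1.278) = 1.00 ≈ 1
Step 5: The reaction is first order in C₂H₅Cl.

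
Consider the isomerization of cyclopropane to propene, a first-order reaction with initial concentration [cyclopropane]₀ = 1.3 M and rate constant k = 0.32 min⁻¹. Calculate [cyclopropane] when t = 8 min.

0.1005 M

Step 1: For a first-order reaction: [cyclopropane] = [cyclopropane]₀ × e^(-kt)
Step 2: [cyclopropane] = 1.3 × e^(-0.32 × 8)
Step 3: [cyclopropane] = 1.3 × e^(-2.56)
Step 4: [cyclopropane] = 1.3 × 0.0773047 = 0.1005 M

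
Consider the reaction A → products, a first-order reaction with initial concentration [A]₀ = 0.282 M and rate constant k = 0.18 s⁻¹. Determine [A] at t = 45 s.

8.56e-05 M

Step 1: For a first-order reaction: [A] = [A]₀ × e^(-kt)
Step 2: [A] = 0.282 × e^(-0.18 × 45)
Step 3: [A] = 0.282 × e^(-8.1)
Step 4: [A] = 0.282 × 0.000303539 = 8.56e-05 M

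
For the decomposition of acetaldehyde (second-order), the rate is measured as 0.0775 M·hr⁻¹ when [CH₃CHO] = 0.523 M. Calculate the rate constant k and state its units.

0.2833 M⁻¹·hr⁻¹

Step 1: rate = k[CH₃CHO]^2, so k = rate / [CH₃CHO]^2.
Step 2: k = 0.0775 / (0.523)^2 = 0.0775 / 0.2735.
Step 3: k = 0.2833 M⁻¹·hr⁻¹.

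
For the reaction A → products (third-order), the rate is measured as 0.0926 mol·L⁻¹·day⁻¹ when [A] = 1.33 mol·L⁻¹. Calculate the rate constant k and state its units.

0.03936 (mol·L⁻¹)⁻²·day⁻¹

Step 1: rate = k[A]^3, so k = rate / [A]^3.
Step 2: k = 0.0926 / (1.33)^3 = 0.0926 / 2.353.
Step 3: k = 0.03936 (mol·L⁻¹)⁻²·day⁻¹.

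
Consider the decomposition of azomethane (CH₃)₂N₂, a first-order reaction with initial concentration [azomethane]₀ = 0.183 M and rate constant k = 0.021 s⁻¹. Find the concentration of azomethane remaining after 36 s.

0.08593 M

Step 1: For a first-order reaction: [azomethane] = [azomethane]₀ × e^(-kt)
Step 2: [azomethane] = 0.183 × e^(-0.021 × 36)
Step 3: [azomethane] = 0.183 × e^(-0.756)
Step 4: [azomethane] = 0.183 × 0.469541 = 0.08593 M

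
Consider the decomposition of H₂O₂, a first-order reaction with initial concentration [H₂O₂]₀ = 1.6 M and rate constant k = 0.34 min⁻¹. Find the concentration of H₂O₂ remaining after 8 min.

0.1054 M

Step 1: For a first-order reaction: [H₂O₂] = [H₂O₂]₀ × e^(-kt)
Step 2: [H₂O₂] = 1.6 × e^(-0.34 × 8)
Step 3: [H₂O₂] = 1.6 × e^(-2.72)
Step 4: [H₂O₂] = 1.6 × 0.0658748 = 0.1054 M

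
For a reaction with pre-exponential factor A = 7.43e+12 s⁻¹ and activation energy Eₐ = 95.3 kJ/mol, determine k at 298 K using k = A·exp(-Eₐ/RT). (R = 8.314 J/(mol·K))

1.46e-04 s⁻¹

Step 1: Use the Arrhenius equation: k = A × exp(-Eₐ/RT)
Step 2: Convert Eₐ to J/mol: 95.3 kJ/mol = 95300 J/mol
Step 3: Calculate the exponent: -Eₐ/(RT) = -95300/(8.314 × 298) = -38.46508
Step 4: k = 7.43e+12 × exp(-38.46508)
Step 5: k = 7.43e+12 × 1.97164e-17 = 1.4649e-04 s⁻¹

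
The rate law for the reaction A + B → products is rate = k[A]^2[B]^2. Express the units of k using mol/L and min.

(mol/L)⁻³·min⁻¹

Step 1: Overall order = 2 + 2 = 4.
Step 2: rate has units mol/L·min⁻¹; [A]^2[B]^2 has units (mol/L)^4.
Step 3: k = rate/([A]^2[B]^2), so units of k = (mol/L)^(1-4)·min⁻¹ = (mol/L)⁻³·min⁻¹.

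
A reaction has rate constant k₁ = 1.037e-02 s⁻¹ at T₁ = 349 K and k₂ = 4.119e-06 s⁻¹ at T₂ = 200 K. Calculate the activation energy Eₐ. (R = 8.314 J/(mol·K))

30.5 kJ/mol

Step 1: Use the two-temperature Arrhenius form: ln(k₂/k₁) = -Eₐ/R × (1/T₂ - 1/T₁)
Step 2: ln(k₂/k₁) = ln(4.119e-06/1.037e-02) = ln(0.000397203) = -7.83106
Step 3: 1/T₂ - 1/T₁ = 1/200 - 1/349 = 2.134670e-03 K⁻¹
Step 4: Eₐ = -R × ln(k₂/k₁) / (1/T₂ - 1/T₁) = -8.314 × -7.83106 / 2.134670e-03
Step 5: Eₐ = 3.0500e+04 J/mol = 30.5 kJ/mol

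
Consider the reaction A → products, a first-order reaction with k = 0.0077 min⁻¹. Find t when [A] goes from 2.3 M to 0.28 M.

273.5 min

Step 1: For first-order: t = ln([A]₀/[A])/k
Step 2: t = ln(2.3/0.28)/0.0077
Step 3: t = ln(8.214)/0.0077
Step 4: t = 2.106/0.0077 = 273.5 min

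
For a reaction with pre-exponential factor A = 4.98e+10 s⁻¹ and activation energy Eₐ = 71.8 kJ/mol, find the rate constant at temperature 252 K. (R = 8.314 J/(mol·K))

6.52e-05 s⁻¹

Step 1: Use the Arrhenius equation: k = A × exp(-Eₐ/RT)
Step 2: Convert Eₐ to J/mol: 71.8 kJ/mol = 71800 J/mol
Step 3: Calculate the exponent: -Eₐ/(RT) = -71800/(8.314 × 252) = -34.26998
Step 4: k = 4.98e+10 × exp(-34.26998)
Step 5: k = 4.98e+10 × 1.30839e-15 = 6.5158e-05 s⁻¹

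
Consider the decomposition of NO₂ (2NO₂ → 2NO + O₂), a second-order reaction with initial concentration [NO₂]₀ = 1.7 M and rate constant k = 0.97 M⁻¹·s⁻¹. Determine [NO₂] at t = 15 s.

0.06606 M

Step 1: For a second-order reaction: 1/[NO₂] = 1/[NO₂]₀ + kt
Step 2: 1/[NO₂] = 1/1.7 + 0.97 × 15
Step 3: 1/[NO₂] = 0.5882 + 14.55 = 15.14
Step 4: [NO₂] = 1/15.14 = 0.06606 M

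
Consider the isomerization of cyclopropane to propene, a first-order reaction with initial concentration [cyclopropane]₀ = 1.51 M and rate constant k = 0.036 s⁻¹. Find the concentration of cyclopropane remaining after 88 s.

0.06355 M

Step 1: For a first-order reaction: [cyclopropane] = [cyclopropane]₀ × e^(-kt)
Step 2: [cyclopropane] = 1.51 × e^(-0.036 × 88)
Step 3: [cyclopropane] = 1.51 × e^(-3.168)
Step 4: [cyclopropane] = 1.51 × 0.0420877 = 0.06355 M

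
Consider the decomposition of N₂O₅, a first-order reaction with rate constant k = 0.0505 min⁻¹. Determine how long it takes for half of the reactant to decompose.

13.73 min

Step 1: For a first-order reaction, t₁/₂ = ln(2)/k
Step 2: t₁/₂ = ln(2)/0.0505
Step 3: t₁/₂ = 0.6931/0.0505 = 13.73 min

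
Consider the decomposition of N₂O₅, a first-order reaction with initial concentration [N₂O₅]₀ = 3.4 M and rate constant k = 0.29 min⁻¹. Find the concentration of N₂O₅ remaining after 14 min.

0.05865 M

Step 1: For a first-order reaction: [N₂O₅] = [N₂O₅]₀ × e^(-kt)
Step 2: [N₂O₅] = 3.4 × e^(-0.29 × 14)
Step 3: [N₂O₅] = 3.4 × e^(-4.06)
Step 4: [N₂O₅] = 3.4 × 0.017249 = 0.05865 M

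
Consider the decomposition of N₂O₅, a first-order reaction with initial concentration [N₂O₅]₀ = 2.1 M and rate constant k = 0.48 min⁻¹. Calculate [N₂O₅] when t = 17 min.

0.0006003 M

Step 1: For a first-order reaction: [N₂O₅] = [N₂O₅]₀ × e^(-kt)
Step 2: [N₂O₅] = 2.1 × e^(-0.48 × 17)
Step 3: [N₂O₅] = 2.1 × e^(-8.16)
Step 4: [N₂O₅] = 2.1 × 0.000285862 = 0.0006003 M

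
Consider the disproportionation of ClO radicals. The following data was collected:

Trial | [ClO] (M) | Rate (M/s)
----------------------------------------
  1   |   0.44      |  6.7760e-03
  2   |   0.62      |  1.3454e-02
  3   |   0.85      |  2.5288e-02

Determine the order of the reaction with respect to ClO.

second order (2)

Step 1: Compare trials to find order n where rate₂/rate₁ = ([ClO]₂/[ClO]₁)^n
Step 2: rate₂/rate₁ = 1.3454e-02/6.7760e-03 = 1.986
Step 3: [ClO]₂/[ClO]₁ = 0.62/0.44 = 1.409
Step 4: n = ln(1.986)/ln(1.409) = 2.00 ≈ 2
Step 5: The reaction is second order in ClO.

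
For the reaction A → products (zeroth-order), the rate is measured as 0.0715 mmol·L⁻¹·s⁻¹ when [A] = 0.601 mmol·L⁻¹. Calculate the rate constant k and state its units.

0.0715 mmol·L⁻¹·s⁻¹

Step 1: For a zeroth-order reaction, rate = k (independent of concentration).
Step 2: k = rate = 0.0715 mmol·L⁻¹·s⁻¹.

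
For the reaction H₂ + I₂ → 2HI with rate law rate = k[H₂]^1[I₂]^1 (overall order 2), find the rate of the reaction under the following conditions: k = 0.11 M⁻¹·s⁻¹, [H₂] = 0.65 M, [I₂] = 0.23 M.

0.01645 M/s

Step 1: The rate law is rate = k[H₂]^1[I₂]^1, overall order = 1+1 = 2
Step 2: Substitute values: rate = 0.11 × (0.65)^1 × (0.23)^1
Step 3: rate = 0.11 × 0.65 × 0.23 = 0.016445 M/s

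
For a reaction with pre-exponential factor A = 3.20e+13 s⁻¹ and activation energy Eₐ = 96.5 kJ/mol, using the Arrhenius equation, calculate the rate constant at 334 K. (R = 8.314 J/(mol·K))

2.59e-02 s⁻¹

Step 1: Use the Arrhenius equation: k = A × exp(-Eₐ/RT)
Step 2: Convert Eₐ to J/mol: 96.5 kJ/mol = 96500 J/mol
Step 3: Calculate the exponent: -Eₐ/(RT) = -96500/(8.314 × 334) = -34.75128
Step 4: k = 3.20e+13 × exp(-34.75128)
Step 5: k = 3.20e+13 × 8.08557e-16 = 2.5874e-02 s⁻¹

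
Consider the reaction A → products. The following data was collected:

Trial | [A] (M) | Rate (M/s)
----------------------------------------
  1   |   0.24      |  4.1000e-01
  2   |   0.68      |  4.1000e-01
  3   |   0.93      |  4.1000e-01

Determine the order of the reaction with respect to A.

zeroth order (0)

Step 1: Compare trials - when concentration changes, rate stays constant.
Step 2: rate₂/rate₁ = 4.1000e-01/4.1000e-01 = 1
Step 3: [A]₂/[A]₁ = 0.68/0.24 = 2.833
Step 4: Since rate ratio ≈ (conc ratio)^0, the reaction is zeroth order.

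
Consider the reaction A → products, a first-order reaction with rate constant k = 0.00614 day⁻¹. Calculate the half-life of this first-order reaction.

112.9 day

Step 1: For a first-order reaction, t₁/₂ = ln(2)/k
Step 2: t₁/₂ = ln(2)/0.00614
Step 3: t₁/₂ = 0.6931/0.00614 = 112.9 day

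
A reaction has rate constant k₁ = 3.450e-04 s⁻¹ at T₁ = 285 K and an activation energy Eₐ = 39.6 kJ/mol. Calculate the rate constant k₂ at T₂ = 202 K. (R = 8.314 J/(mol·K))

3.594e-07 s⁻¹

Step 1: Use the two-temperature Arrhenius form: ln(k₂/k₁) = -Eₐ/R × (1/T₂ - 1/T₁)
Step 2: Convert Eₐ to J/mol: 39.6 kJ/mol = 39600 J/mol
Step 3: 1/T₂ - 1/T₁ = 1/202 - 1/285 = 1.441723e-03 K⁻¹
Step 4: ln(k₂/k₁) = -39600/8.314 × 1.441723e-03 = -6.86700
Step 5: k₂ = k₁ × exp(-6.86700) = 3.450e-04 × 1.04160e-03 = 3.594e-07 s⁻¹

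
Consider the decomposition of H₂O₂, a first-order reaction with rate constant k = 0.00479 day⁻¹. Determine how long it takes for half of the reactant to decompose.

144.7 day

Step 1: For a first-order reaction, t₁/₂ = ln(2)/k
Step 2: t₁/₂ = ln(2)/0.00479
Step 3: t₁/₂ = 0.6931/0.00479 = 144.7 day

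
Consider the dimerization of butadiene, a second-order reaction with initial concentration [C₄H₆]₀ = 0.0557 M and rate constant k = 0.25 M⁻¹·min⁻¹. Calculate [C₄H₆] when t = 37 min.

0.03676 M

Step 1: For a second-order reaction: 1/[C₄H₆] = 1/[C₄H₆]₀ + kt
Step 2: 1/[C₄H₆] = 1/0.0557 + 0.25 × 37
Step 3: 1/[C₄H₆] = 17.95 + 9.25 = 27.2
Step 4: [C₄H₆] = 1/27.2 = 0.03676 M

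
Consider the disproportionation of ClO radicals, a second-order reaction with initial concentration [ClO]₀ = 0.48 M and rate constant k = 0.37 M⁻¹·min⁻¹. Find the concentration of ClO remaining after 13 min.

0.1451 M

Step 1: For a second-order reaction: 1/[ClO] = 1/[ClO]₀ + kt
Step 2: 1/[ClO] = 1/0.48 + 0.37 × 13
Step 3: 1/[ClO] = 2.083 + 4.81 = 6.893
Step 4: [ClO] = 1/6.893 = 0.1451 M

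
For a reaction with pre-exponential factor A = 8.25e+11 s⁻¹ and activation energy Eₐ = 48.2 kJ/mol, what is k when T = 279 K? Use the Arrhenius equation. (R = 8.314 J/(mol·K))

7.80e+02 s⁻¹

Step 1: Use the Arrhenius equation: k = A × exp(-Eₐ/RT)
Step 2: Convert Eₐ to J/mol: 48.2 kJ/mol = 48200 J/mol
Step 3: Calculate the exponent: -Eₐ/(RT) = -48200/(8.314 × 279) = -20.77939
Step 4: k = 8.25e+11 × exp(-20.77939)
Step 5: k = 8.25e+11 × 9.45422e-10 = 7.7997e+02 s⁻¹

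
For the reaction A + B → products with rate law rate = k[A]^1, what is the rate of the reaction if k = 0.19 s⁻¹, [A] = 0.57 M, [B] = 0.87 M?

0.1083 M/s

Step 1: The rate law is rate = k[A]^1
Step 2: Note that the rate does not depend on [B] (zero order in B).
Step 3: rate = 0.19 × (0.57)^1 = 0.1083 M/s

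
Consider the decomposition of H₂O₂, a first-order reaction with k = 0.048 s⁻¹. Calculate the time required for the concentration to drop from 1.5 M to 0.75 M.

14.44 s

Step 1: For first-order: t = ln([H₂O₂]₀/[H₂O₂])/k
Step 2: t = ln(1.5/0.75)/0.048
Step 3: t = ln(2)/0.048
Step 4: t = 0.6931/0.048 = 14.44 s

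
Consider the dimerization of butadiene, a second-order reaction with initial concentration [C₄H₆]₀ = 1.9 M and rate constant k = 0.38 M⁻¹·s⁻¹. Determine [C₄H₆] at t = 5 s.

0.4121 M

Step 1: For a second-order reaction: 1/[C₄H₆] = 1/[C₄H₆]₀ + kt
Step 2: 1/[C₄H₆] = 1/1.9 + 0.38 × 5
Step 3: 1/[C₄H₆] = 0.5263 + 1.9 = 2.426
Step 4: [C₄H₆] = 1/2.426 = 0.4121 M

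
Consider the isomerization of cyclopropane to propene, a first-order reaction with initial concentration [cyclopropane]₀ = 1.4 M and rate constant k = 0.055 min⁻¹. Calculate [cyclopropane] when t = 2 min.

1.254 M

Step 1: For a first-order reaction: [cyclopropane] = [cyclopropane]₀ × e^(-kt)
Step 2: [cyclopropane] = 1.4 × e^(-0.055 × 2)
Step 3: [cyclopropane] = 1.4 × e^(-0.11)
Step 4: [cyclopropane] = 1.4 × 0.895834 = 1.254 M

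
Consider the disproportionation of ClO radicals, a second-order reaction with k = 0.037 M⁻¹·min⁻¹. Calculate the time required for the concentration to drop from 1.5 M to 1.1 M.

6.552 min

Step 1: For second-order: t = (1/[ClO] - 1/[ClO]₀)/k
Step 2: t = (1/1.1 - 1/1.5)/0.037
Step 3: t = (0.9091 - 0.6667)/0.037
Step 4: t = 0.2424/0.037 = 6.552 min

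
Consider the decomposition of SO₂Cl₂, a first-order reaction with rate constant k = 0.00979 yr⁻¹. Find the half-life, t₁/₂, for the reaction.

70.8 yr

Step 1: For a first-order reaction, t₁/₂ = ln(2)/k
Step 2: t₁/₂ = ln(2)/0.00979
Step 3: t₁/₂ = 0.6931/0.00979 = 70.8 yr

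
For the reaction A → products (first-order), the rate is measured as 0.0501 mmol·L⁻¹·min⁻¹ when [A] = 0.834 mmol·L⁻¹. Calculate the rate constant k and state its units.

0.06007 min⁻¹

Step 1: rate = k[A]^1, so k = rate / [A]^1.
Step 2: k = 0.0501 / (0.834)^1 = 0.0501 / 0.834.
Step 3: k = 0.06007 min⁻¹.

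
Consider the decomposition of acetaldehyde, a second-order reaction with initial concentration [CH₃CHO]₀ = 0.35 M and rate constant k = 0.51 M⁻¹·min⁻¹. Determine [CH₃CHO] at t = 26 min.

0.06205 M

Step 1: For a second-order reaction: 1/[CH₃CHO] = 1/[CH₃CHO]₀ + kt
Step 2: 1/[CH₃CHO] = 1/0.35 + 0.51 × 26
Step 3: 1/[CH₃CHO] = 2.857 + 13.26 = 16.12
Step 4: [CH₃CHO] = 1/16.12 = 0.06205 M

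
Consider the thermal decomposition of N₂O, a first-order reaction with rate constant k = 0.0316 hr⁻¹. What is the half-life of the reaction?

21.94 hr

Step 1: For a first-order reaction, t₁/₂ = ln(2)/k
Step 2: t₁/₂ = ln(2)/0.0316
Step 3: t₁/₂ = 0.6931/0.0316 = 21.94 hr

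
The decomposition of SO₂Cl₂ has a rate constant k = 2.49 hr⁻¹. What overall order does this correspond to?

first order (1)

Step 1: The units of k for an nth-order reaction are (concentration)^(1-n)·(time)⁻¹.
Step 2: Here k has units hr⁻¹, so the concentration exponent is 0.
Step 3: 1 - n = 0 ⇒ n = 1. The reaction is first order.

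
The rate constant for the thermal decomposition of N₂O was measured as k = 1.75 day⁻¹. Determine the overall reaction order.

first order (1)

Step 1: The units of k for an nth-order reaction are (concentration)^(1-n)·(time)⁻¹.
Step 2: Here k has units day⁻¹, so the concentration exponent is 0.
Step 3: 1 - n = 0 ⇒ n = 1. The reaction is first order.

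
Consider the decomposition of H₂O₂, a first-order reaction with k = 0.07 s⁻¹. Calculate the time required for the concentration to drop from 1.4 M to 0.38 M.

18.63 s

Step 1: For first-order: t = ln([H₂O₂]₀/[H₂O₂])/k
Step 2: t = ln(1.4/0.38)/0.07
Step 3: t = ln(3.684)/0.07
Step 4: t = 1.304/0.07 = 18.63 s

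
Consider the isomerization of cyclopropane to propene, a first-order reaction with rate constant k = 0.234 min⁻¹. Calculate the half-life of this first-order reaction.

2.962 min

Step 1: For a first-order reaction, t₁/₂ = ln(2)/k
Step 2: t₁/₂ = ln(2)/0.234
Step 3: t₁/₂ = 0.6931/0.234 = 2.962 min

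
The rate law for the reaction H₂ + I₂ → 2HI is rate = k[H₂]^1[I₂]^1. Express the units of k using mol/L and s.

(mol/L)⁻¹·s⁻¹

Step 1: Overall order = 1 + 1 = 2.
Step 2: rate has units mol/L·s⁻¹; [H₂]^1[I₂]^1 has units (mol/L)^2.
Step 3: k = rate/([H₂]^1[I₂]^1), so units of k = (mol/L)^(1-2)·s⁻¹ = (mol/L)⁻¹·s⁻¹.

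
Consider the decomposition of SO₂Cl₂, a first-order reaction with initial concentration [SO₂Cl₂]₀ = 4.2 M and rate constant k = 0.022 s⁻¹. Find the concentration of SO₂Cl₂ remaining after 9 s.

3.446 M

Step 1: For a first-order reaction: [SO₂Cl₂] = [SO₂Cl₂]₀ × e^(-kt)
Step 2: [SO₂Cl₂] = 4.2 × e^(-0.022 × 9)
Step 3: [SO₂Cl₂] = 4.2 × e^(-0.198)
Step 4: [SO₂Cl₂] = 4.2 × 0.82037 = 3.446 M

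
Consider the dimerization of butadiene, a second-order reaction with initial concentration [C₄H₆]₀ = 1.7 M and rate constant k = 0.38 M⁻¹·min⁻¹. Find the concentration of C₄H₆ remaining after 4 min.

0.4743 M

Step 1: For a second-order reaction: 1/[C₄H₆] = 1/[C₄H₆]₀ + kt
Step 2: 1/[C₄H₆] = 1/1.7 + 0.38 × 4
Step 3: 1/[C₄H₆] = 0.5882 + 1.52 = 2.108
Step 4: [C₄H₆] = 1/2.108 = 0.4743 M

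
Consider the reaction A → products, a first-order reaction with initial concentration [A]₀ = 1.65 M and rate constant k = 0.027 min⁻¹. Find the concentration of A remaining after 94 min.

0.1304 M

Step 1: For a first-order reaction: [A] = [A]₀ × e^(-kt)
Step 2: [A] = 1.65 × e^(-0.027 × 94)
Step 3: [A] = 1.65 × e^(-2.538)
Step 4: [A] = 1.65 × 0.0790243 = 0.1304 M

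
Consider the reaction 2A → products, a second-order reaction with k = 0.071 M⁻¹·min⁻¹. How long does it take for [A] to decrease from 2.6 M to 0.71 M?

14.42 min

Step 1: For second-order: t = (1/[A] - 1/[A]₀)/k
Step 2: t = (1/0.71 - 1/2.6)/0.071
Step 3: t = (1.408 - 0.3846)/0.071
Step 4: t = 1.024/0.071 = 14.42 min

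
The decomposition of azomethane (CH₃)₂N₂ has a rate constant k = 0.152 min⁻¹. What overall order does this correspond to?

first order (1)

Step 1: The units of k for an nth-order reaction are (concentration)^(1-n)·(time)⁻¹.
Step 2: Here k has units min⁻¹, so the concentration exponent is 0.
Step 3: 1 - n = 0 ⇒ n = 1. The reaction is first order.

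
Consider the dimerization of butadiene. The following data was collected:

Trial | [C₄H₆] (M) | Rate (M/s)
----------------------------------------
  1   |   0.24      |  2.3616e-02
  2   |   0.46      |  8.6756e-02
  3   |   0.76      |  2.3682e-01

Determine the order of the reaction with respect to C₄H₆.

second order (2)

Step 1: Compare trials to find order n where rate₂/rate₁ = ([C₄H₆]₂/[C₄H₆]₁)^n
Step 2: rate₂/rate₁ = 8.6756e-02/2.3616e-02 = 3.674
Step 3: [C₄H₆]₂/[C₄H₆]₁ = 0.46/0.24 = 1.917
Step 4: n = ln(3.674)/ln(1.917) = 2.00 ≈ 2
Step 5: The reaction is second order in C₄H₆.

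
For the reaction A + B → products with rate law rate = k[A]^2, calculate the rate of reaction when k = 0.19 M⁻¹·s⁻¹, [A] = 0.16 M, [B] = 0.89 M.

0.004864 M/s

Step 1: The rate law is rate = k[A]^2
Step 2: Note that the rate does not depend on [B] (zero order in B).
Step 3: rate = 0.19 × (0.16)^2 = 0.004864 M/s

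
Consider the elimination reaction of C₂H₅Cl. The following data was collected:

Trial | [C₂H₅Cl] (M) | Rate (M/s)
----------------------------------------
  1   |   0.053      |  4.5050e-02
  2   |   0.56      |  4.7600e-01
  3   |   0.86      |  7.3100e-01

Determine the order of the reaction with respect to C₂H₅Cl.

first order (1)

Step 1: Compare trials to find order n where rate₂/rate₁ = ([C₂H₅Cl]₂/[C₂H₅Cl]₁)^n
Step 2: rate₂/rate₁ = 4.7600e-01/4.5050e-02 = 10.57
Step 3: [C₂H₅Cl]₂/[C₂H₅Cl]₁ = 0.56/0.053 = 10.57
Step 4: n = ln(10.57)/ln(10.57) = 1.00 ≈ 1
Step 5: The reaction is first order in C₂H₅Cl.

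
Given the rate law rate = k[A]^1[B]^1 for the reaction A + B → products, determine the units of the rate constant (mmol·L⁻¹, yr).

(mmol·L⁻¹)⁻¹·yr⁻¹

Step 1: Overall order = 1 + 1 = 2.
Step 2: rate has units mmol·L⁻¹·yr⁻¹; [A]^1[B]^1 has units (mmol·L⁻¹)^2.
Step 3: k = rate/([A]^1[B]^1), so units of k = (mmol·L⁻¹)^(1-2)·yr⁻¹ = (mmol·L⁻¹)⁻¹·yr⁻¹.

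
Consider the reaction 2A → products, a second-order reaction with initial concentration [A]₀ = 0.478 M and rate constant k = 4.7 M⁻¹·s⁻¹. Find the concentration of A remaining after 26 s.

0.008046 M

Step 1: For a second-order reaction: 1/[A] = 1/[A]₀ + kt
Step 2: 1/[A] = 1/0.478 + 4.7 × 26
Step 3: 1/[A] = 2.092 + 122.2 = 124.3
Step 4: [A] = 1/124.3 = 0.008046 M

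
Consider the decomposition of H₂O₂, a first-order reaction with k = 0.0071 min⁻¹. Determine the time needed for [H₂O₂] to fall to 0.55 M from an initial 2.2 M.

195.3 min

Step 1: For first-order: t = ln([H₂O₂]₀/[H₂O₂])/k
Step 2: t = ln(2.2/0.55)/0.0071
Step 3: t = ln(4)/0.0071
Step 4: t = 1.386/0.0071 = 195.3 min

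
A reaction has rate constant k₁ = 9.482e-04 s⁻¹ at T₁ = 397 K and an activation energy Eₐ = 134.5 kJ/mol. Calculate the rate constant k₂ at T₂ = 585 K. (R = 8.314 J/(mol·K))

4.616e+02 s⁻¹

Step 1: Use the two-temperature Arrhenius form: ln(k₂/k₁) = -Eₐ/R × (1/T₂ - 1/T₁)
Step 2: Convert Eₐ to J/mol: 134.5 kJ/mol = 134500 J/mol
Step 3: 1/T₂ - 1/T₁ = 1/585 - 1/397 = -8.094900e-04 K⁻¹
Step 4: ln(k₂/k₁) = -134500/8.314 × -8.094900e-04 = 13.09555
Step 5: k₂ = k₁ × exp(13.09555) = 9.482e-04 × 4.86771e+05 = 4.616e+02 s⁻¹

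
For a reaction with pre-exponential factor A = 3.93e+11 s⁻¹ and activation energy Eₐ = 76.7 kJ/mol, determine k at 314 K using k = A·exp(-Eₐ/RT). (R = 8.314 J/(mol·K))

6.83e-02 s⁻¹

Step 1: Use the Arrhenius equation: k = A × exp(-Eₐ/RT)
Step 2: Convert Eₐ to J/mol: 76.7 kJ/mol = 76700 J/mol
Step 3: Calculate the exponent: -Eₐ/(RT) = -76700/(8.314 × 314) = -29.38026
Step 4: k = 3.93e+11 × exp(-29.38026)
Step 5: k = 3.93e+11 × 1.73906e-13 = 6.8345e-02 s⁻¹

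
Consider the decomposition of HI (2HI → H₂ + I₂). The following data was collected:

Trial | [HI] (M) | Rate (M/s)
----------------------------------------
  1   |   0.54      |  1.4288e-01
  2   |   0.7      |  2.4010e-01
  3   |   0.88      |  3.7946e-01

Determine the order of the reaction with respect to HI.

second order (2)

Step 1: Compare trials to find order n where rate₂/rate₁ = ([HI]₂/[HI]₁)^n
Step 2: rate₂/rate₁ = 2.4010e-01/1.4288e-01 = 1.68
Step 3: [HI]₂/[HI]₁ = 0.7/0.54 = 1.296
Step 4: n = ln(1.68)/ln(1.296) = 2.00 ≈ 2
Step 5: The reaction is second order in HI.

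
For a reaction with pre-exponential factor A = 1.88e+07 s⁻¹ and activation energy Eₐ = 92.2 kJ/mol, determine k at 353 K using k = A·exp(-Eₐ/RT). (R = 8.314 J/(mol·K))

4.27e-07 s⁻¹

Step 1: Use the Arrhenius equation: k = A × exp(-Eₐ/RT)
Step 2: Convert Eₐ to J/mol: 92.2 kJ/mol = 92200 J/mol
Step 3: Calculate the exponent: -Eₐ/(RT) = -92200/(8.314 × 353) = -31.41566
Step 4: k = 1.88e+07 × exp(-31.41566)
Step 5: k = 1.88e+07 × 2.27171e-14 = 4.2708e-07 s⁻¹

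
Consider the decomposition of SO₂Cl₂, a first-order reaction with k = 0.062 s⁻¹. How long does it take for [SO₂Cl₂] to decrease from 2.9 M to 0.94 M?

18.17 s

Step 1: For first-order: t = ln([SO₂Cl₂]₀/[SO₂Cl₂])/k
Step 2: t = ln(2.9/0.94)/0.062
Step 3: t = ln(3.085)/0.062
Step 4: t = 1.127/0.062 = 18.17 s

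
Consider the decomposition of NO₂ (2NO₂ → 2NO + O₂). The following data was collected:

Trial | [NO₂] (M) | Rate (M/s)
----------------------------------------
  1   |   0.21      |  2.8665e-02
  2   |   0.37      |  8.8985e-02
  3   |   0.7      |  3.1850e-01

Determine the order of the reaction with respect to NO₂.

second order (2)

Step 1: Compare trials to find order n where rate₂/rate₁ = ([NO₂]₂/[NO₂]₁)^n
Step 2: rate₂/rate₁ = 8.8985e-02/2.8665e-02 = 3.104
Step 3: [NO₂]₂/[NO₂]₁ = 0.37/0.21 = 1.762
Step 4: n = ln(3.104)/ln(1.762) = 2.00 ≈ 2
Step 5: The reaction is second order in NO₂.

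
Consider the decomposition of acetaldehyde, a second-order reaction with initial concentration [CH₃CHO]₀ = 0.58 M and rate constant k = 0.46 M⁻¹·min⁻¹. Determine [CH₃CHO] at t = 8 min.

0.185 M

Step 1: For a second-order reaction: 1/[CH₃CHO] = 1/[CH₃CHO]₀ + kt
Step 2: 1/[CH₃CHO] = 1/0.58 + 0.46 × 8
Step 3: 1/[CH₃CHO] = 1.724 + 3.68 = 5.404
Step 4: [CH₃CHO] = 1/5.404 = 0.185 M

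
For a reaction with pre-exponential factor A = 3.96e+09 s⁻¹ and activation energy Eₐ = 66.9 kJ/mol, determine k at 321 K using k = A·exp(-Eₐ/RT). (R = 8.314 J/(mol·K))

5.14e-02 s⁻¹

Step 1: Use the Arrhenius equation: k = A × exp(-Eₐ/RT)
Step 2: Convert Eₐ to J/mol: 66.9 kJ/mol = 66900 J/mol
Step 3: Calculate the exponent: -Eₐ/(RT) = -66900/(8.314 × 321) = -25.06750
Step 4: k = 3.96e+09 × exp(-25.06750)
Step 5: k = 3.96e+09 × 1.29814e-11 = 5.1406e-02 s⁻¹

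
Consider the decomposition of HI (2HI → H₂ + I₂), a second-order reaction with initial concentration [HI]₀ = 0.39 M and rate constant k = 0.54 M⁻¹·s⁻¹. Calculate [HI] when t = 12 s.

0.1106 M

Step 1: For a second-order reaction: 1/[HI] = 1/[HI]₀ + kt
Step 2: 1/[HI] = 1/0.39 + 0.54 × 12
Step 3: 1/[HI] = 2.564 + 6.48 = 9.044
Step 4: [HI] = 1/9.044 = 0.1106 M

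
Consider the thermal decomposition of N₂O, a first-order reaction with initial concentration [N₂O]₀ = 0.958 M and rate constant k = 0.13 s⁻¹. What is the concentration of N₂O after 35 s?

0.01012 M

Step 1: For a first-order reaction: [N₂O] = [N₂O]₀ × e^(-kt)
Step 2: [N₂O] = 0.958 × e^(-0.13 × 35)
Step 3: [N₂O] = 0.958 × e^(-4.55)
Step 4: [N₂O] = 0.958 × 0.0105672 = 0.01012 M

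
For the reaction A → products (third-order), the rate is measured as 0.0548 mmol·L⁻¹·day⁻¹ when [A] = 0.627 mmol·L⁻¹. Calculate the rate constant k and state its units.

0.2223 (mmol·L⁻¹)⁻²·day⁻¹

Step 1: rate = k[A]^3, so k = rate / [A]^3.
Step 2: k = 0.0548 / (0.627)^3 = 0.0548 / 0.2465.
Step 3: k = 0.2223 (mmol·L⁻¹)⁻²·day⁻¹.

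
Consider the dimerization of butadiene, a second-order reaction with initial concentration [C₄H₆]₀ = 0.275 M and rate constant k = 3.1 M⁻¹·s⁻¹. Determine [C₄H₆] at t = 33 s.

0.00944 M

Step 1: For a second-order reaction: 1/[C₄H₆] = 1/[C₄H₆]₀ + kt
Step 2: 1/[C₄H₆] = 1/0.275 + 3.1 × 33
Step 3: 1/[C₄H₆] = 3.636 + 102.3 = 105.9
Step 4: [C₄H₆] = 1/105.9 = 0.00944 M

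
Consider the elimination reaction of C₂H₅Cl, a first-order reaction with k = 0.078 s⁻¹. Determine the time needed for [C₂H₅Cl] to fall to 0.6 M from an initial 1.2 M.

8.887 s

Step 1: For first-order: t = ln([C₂H₅Cl]₀/[C₂H₅Cl])/k
Step 2: t = ln(1.2/0.6)/0.078
Step 3: t = ln(2)/0.078
Step 4: t = 0.6931/0.078 = 8.887 s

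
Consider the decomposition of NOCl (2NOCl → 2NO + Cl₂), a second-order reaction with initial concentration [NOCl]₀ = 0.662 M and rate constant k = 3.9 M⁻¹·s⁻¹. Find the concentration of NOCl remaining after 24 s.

0.01051 M

Step 1: For a second-order reaction: 1/[NOCl] = 1/[NOCl]₀ + kt
Step 2: 1/[NOCl] = 1/0.662 + 3.9 × 24
Step 3: 1/[NOCl] = 1.511 + 93.6 = 95.11
Step 4: [NOCl] = 1/95.11 = 0.01051 M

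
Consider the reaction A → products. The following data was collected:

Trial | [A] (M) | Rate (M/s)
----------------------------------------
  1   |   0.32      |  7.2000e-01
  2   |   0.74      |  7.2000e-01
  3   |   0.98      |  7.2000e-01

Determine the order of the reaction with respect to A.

zeroth order (0)

Step 1: Compare trials - when concentration changes, rate stays constant.
Step 2: rate₂/rate₁ = 7.2000e-01/7.2000e-01 = 1
Step 3: [A]₂/[A]₁ = 0.74/0.32 = 2.312
Step 4: Since rate ratio ≈ (conc ratio)^0, the reaction is zeroth order.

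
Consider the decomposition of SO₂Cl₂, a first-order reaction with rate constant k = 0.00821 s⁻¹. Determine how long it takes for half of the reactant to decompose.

84.43 s

Step 1: For a first-order reaction, t₁/₂ = ln(2)/k
Step 2: t₁/₂ = ln(2)/0.00821
Step 3: t₁/₂ = 0.6931/0.00821 = 84.43 s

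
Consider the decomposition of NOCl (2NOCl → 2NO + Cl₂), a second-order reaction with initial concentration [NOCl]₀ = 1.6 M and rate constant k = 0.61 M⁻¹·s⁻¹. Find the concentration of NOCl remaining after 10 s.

0.1487 M

Step 1: For a second-order reaction: 1/[NOCl] = 1/[NOCl]₀ + kt
Step 2: 1/[NOCl] = 1/1.6 + 0.61 × 10
Step 3: 1/[NOCl] = 0.625 + 6.1 = 6.725
Step 4: [NOCl] = 1/6.725 = 0.1487 M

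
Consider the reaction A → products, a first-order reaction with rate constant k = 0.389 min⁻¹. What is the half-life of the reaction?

1.782 min

Step 1: For a first-order reaction, t₁/₂ = ln(2)/k
Step 2: t₁/₂ = ln(2)/0.389
Step 3: t₁/₂ = 0.6931/0.389 = 1.782 min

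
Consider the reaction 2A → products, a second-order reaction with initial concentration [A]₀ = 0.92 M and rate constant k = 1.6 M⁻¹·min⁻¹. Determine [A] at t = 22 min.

0.02756 M

Step 1: For a second-order reaction: 1/[A] = 1/[A]₀ + kt
Step 2: 1/[A] = 1/0.92 + 1.6 × 22
Step 3: 1/[A] = 1.087 + 35.2 = 36.29
Step 4: [A] = 1/36.29 = 0.02756 M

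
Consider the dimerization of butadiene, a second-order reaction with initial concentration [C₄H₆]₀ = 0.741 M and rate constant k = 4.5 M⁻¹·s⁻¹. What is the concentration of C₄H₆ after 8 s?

0.02677 M

Step 1: For a second-order reaction: 1/[C₄H₆] = 1/[C₄H₆]₀ + kt
Step 2: 1/[C₄H₆] = 1/0.741 + 4.5 × 8
Step 3: 1/[C₄H₆] = 1.35 + 36 = 37.35
Step 4: [C₄H₆] = 1/37.35 = 0.02677 M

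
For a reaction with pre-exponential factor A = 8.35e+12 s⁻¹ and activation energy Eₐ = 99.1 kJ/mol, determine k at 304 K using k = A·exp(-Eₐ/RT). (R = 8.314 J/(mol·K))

7.82e-05 s⁻¹

Step 1: Use the Arrhenius equation: k = A × exp(-Eₐ/RT)
Step 2: Convert Eₐ to J/mol: 99.1 kJ/mol = 99100 J/mol
Step 3: Calculate the exponent: -Eₐ/(RT) = -99100/(8.314 × 304) = -39.20939
Step 4: k = 8.35e+12 × exp(-39.20939)
Step 5: k = 8.35e+12 × 9.36652e-18 = 7.8210e-05 s⁻¹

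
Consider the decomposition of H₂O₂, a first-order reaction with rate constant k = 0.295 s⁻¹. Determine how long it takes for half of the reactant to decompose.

2.35 s

Step 1: For a first-order reaction, t₁/₂ = ln(2)/k
Step 2: t₁/₂ = ln(2)/0.295
Step 3: t₁/₂ = 0.6931/0.295 = 2.35 s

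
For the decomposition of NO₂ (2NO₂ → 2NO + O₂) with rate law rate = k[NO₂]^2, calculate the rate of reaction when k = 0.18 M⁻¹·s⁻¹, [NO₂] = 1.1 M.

0.2178 M/s

Step 1: Identify the rate law: rate = k[NO₂]^2
Step 2: Substitute values: rate = 0.18 × (1.1)^2
Step 3: Calculate: rate = 0.18 × 1.21 = 0.2178 M/s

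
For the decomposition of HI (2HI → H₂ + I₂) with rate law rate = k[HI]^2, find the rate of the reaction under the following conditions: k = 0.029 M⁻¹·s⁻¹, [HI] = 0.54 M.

0.008456 M/s

Step 1: Identify the rate law: rate = k[HI]^2
Step 2: Substitute values: rate = 0.029 × (0.54)^2
Step 3: Calculate: rate = 0.029 × 0.2916 = 0.0084564 M/s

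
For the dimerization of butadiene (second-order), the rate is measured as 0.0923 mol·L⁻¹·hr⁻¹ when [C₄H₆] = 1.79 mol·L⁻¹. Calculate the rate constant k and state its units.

0.02881 (mol·L⁻¹)⁻¹·hr⁻¹

Step 1: rate = k[C₄H₆]^2, so k = rate / [C₄H₆]^2.
Step 2: k = 0.0923 / (1.79)^2 = 0.0923 / 3.204.
Step 3: k = 0.02881 (mol·L⁻¹)⁻¹·hr⁻¹.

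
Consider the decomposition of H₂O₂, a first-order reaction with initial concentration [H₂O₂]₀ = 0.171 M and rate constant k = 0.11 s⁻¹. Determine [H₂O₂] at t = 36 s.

0.00326 M

Step 1: For a first-order reaction: [H₂O₂] = [H₂O₂]₀ × e^(-kt)
Step 2: [H₂O₂] = 0.171 × e^(-0.11 × 36)
Step 3: [H₂O₂] = 0.171 × e^(-3.96)
Step 4: [H₂O₂] = 0.171 × 0.0190631 = 0.00326 M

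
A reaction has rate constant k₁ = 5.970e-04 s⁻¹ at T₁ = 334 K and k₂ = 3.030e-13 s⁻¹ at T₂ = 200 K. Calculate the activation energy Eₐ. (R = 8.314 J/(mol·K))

88.7 kJ/mol

Step 1: Use the two-temperature Arrhenius form: ln(k₂/k₁) = -Eₐ/R × (1/T₂ - 1/T₁)
Step 2: ln(k₂/k₁) = ln(3.030e-13/5.970e-04) = ln(5.07538e-10) = -21.4015
Step 3: 1/T₂ - 1/T₁ = 1/200 - 1/334 = 2.005988e-03 K⁻¹
Step 4: Eₐ = -R × ln(k₂/k₁) / (1/T₂ - 1/T₁) = -8.314 × -21.4015 / 2.005988e-03
Step 5: Eₐ = 8.8700e+04 J/mol = 88.7 kJ/mol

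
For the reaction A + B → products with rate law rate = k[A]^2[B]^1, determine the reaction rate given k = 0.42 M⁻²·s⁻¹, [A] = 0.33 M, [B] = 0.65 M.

0.02973 M/s

Step 1: The rate law is rate = k[A]^2[B]^1
Step 2: Substitute: rate = 0.42 × (0.33)^2 × (0.65)^1
Step 3: rate = 0.42 × 0.1089 × 0.65 = 0.0297297 M/s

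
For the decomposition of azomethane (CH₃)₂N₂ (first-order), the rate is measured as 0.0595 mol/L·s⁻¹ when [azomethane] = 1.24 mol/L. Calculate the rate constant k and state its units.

0.04798 s⁻¹

Step 1: rate = k[azomethane]^1, so k = rate / [azomethane]^1.
Step 2: k = 0.0595 / (1.24)^1 = 0.0595 / 1.24.
Step 3: k = 0.04798 s⁻¹.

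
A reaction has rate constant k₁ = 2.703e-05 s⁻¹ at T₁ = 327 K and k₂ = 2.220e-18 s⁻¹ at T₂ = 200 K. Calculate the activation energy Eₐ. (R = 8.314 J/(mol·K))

129.0 kJ/mol

Step 1: Use the two-temperature Arrhenius form: ln(k₂/k₁) = -Eₐ/R × (1/T₂ - 1/T₁)
Step 2: ln(k₂/k₁) = ln(2.220e-18/2.703e-05) = ln(8.2131e-14) = -30.1305
Step 3: 1/T₂ - 1/T₁ = 1/200 - 1/327 = 1.941896e-03 K⁻¹
Step 4: Eₐ = -R × ln(k₂/k₁) / (1/T₂ - 1/T₁) = -8.314 × -30.1305 / 1.941896e-03
Step 5: Eₐ = 1.2900e+05 J/mol = 129.0 kJ/mol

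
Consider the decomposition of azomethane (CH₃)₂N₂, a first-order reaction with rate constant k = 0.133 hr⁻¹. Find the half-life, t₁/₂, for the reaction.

5.212 hr

Step 1: For a first-order reaction, t₁/₂ = ln(2)/k
Step 2: t₁/₂ = ln(2)/0.133
Step 3: t₁/₂ = 0.6931/0.133 = 5.212 hr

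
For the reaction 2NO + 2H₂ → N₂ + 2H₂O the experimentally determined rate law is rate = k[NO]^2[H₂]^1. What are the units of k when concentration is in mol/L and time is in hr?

(mol/L)⁻²·hr⁻¹

Step 1: Overall order = 2 + 1 = 3.
Step 2: rate has units mol/L·hr⁻¹; [NO]^2[H₂]^1 has units (mol/L)^3.
Step 3: k = rate/([NO]^2[H₂]^1), so units of k = (mol/L)^(1-3)·hr⁻¹ = (mol/L)⁻²·hr⁻¹.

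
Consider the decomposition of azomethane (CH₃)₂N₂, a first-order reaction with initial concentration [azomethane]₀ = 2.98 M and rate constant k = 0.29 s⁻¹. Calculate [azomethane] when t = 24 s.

0.002828 M

Step 1: For a first-order reaction: [azomethane] = [azomethane]₀ × e^(-kt)
Step 2: [azomethane] = 2.98 × e^(-0.29 × 24)
Step 3: [azomethane] = 2.98 × e^(-6.96)
Step 4: [azomethane] = 2.98 × 0.000949097 = 0.002828 M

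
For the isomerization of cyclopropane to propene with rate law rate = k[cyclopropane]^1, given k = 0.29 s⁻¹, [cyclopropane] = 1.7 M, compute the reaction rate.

0.493 M/s

Step 1: Identify the rate law: rate = k[cyclopropane]^1
Step 2: Substitute values: rate = 0.29 × (1.7)^1
Step 3: Calculate: rate = 0.29 × 1.7 = 0.493 M/s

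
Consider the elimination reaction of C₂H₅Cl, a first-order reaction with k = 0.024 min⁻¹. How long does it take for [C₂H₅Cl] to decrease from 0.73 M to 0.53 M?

13.34 min

Step 1: For first-order: t = ln([C₂H₅Cl]₀/[C₂H₅Cl])/k
Step 2: t = ln(0.73/0.53)/0.024
Step 3: t = ln(1.377)/0.024
Step 4: t = 0.3202/0.024 = 13.34 min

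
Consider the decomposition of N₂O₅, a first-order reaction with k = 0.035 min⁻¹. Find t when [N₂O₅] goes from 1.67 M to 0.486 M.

35.27 min

Step 1: For first-order: t = ln([N₂O₅]₀/[N₂O₅])/k
Step 2: t = ln(1.67/0.486)/0.035
Step 3: t = ln(3.436)/0.035
Step 4: t = 1.234/0.035 = 35.27 min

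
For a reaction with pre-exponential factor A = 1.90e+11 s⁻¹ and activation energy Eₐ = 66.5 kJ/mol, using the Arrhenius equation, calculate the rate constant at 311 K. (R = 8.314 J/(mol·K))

1.29e+00 s⁻¹

Step 1: Use the Arrhenius equation: k = A × exp(-Eₐ/RT)
Step 2: Convert Eₐ to J/mol: 66.5 kJ/mol = 66500 J/mol
Step 3: Calculate the exponent: -Eₐ/(RT) = -66500/(8.314 × 311) = -25.71883
Step 4: k = 1.90e+11 × exp(-25.71883)
Step 5: k = 1.90e+11 × 6.76790e-12 = 1.2859e+00 s⁻¹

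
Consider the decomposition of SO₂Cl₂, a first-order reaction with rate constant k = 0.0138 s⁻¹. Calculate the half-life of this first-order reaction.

50.23 s

Step 1: For a first-order reaction, t₁/₂ = ln(2)/k
Step 2: t₁/₂ = ln(2)/0.0138
Step 3: t₁/₂ = 0.6931/0.0138 = 50.23 s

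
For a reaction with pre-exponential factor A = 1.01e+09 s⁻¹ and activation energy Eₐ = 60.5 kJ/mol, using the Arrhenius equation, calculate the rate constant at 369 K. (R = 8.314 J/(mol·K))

2.75e+00 s⁻¹

Step 1: Use the Arrhenius equation: k = A × exp(-Eₐ/RT)
Step 2: Convert Eₐ to J/mol: 60.5 kJ/mol = 60500 J/mol
Step 3: Calculate the exponent: -Eₐ/(RT) = -60500/(8.314 × 369) = -19.72055
Step 4: k = 1.01e+09 × exp(-19.72055)
Step 5: k = 1.01e+09 × 2.72567e-09 = 2.7529e+00 s⁻¹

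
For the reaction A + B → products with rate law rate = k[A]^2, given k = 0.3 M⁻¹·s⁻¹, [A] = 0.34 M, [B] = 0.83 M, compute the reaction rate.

0.03468 M/s

Step 1: The rate law is rate = k[A]^2
Step 2: Note that the rate does not depend on [B] (zero order in B).
Step 3: rate = 0.3 × (0.34)^2 = 0.03468 M/s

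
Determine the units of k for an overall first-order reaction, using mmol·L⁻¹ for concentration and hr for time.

hr⁻¹

Step 1: For overall order n, rate = k × (concentration)^n.
Step 2: Rate has units mmol·L⁻¹·hr⁻¹; concentration term has units (mmol·L⁻¹)^1.
Step 3: k = rate / (concentration)^n, so units of k = (mmol·L⁻¹)^(1-1)·hr⁻¹ = hr⁻¹.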